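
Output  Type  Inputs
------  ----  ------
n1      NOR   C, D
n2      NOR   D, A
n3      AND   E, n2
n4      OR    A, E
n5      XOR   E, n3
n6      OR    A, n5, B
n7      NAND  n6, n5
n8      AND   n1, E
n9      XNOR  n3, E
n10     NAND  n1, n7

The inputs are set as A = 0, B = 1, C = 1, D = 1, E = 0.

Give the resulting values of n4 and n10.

n1 = C NOR D = 1 NOR 1 = 0
n2 = D NOR A = 1 NOR 0 = 0
n3 = E AND n2 = 0 AND 0 = 0
n4 = A OR E = 0 OR 0 = 0
n5 = E XOR n3 = 0 XOR 0 = 0
n6 = A OR n5 OR B = 0 OR 0 OR 1 = 1
n7 = n6 NAND n5 = 1 NAND 0 = 1
n10 = n1 NAND n7 = 0 NAND 1 = 1

n4 = 0  n10 = 1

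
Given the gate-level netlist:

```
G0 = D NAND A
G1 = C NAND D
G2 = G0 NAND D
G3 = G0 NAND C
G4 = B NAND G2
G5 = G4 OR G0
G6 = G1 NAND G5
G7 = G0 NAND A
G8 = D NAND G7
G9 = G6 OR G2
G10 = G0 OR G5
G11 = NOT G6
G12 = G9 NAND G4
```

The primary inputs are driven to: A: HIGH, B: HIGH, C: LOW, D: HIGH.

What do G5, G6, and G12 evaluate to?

G5 = LOW  G6 = HIGH  G12 = HIGH

G0 = D NAND A = HIGH NAND HIGH = LOW
G1 = C NAND D = LOW NAND HIGH = HIGH
G2 = G0 NAND D = LOW NAND HIGH = HIGH
G4 = B NAND G2 = HIGH NAND HIGH = LOW
G5 = G4 OR G0 = LOW OR LOW = LOW
G6 = G1 NAND G5 = HIGH NAND LOW = HIGH
G9 = G6 OR G2 = HIGH OR HIGH = HIGH
G12 = G9 NAND G4 = HIGH NAND LOW = HIGH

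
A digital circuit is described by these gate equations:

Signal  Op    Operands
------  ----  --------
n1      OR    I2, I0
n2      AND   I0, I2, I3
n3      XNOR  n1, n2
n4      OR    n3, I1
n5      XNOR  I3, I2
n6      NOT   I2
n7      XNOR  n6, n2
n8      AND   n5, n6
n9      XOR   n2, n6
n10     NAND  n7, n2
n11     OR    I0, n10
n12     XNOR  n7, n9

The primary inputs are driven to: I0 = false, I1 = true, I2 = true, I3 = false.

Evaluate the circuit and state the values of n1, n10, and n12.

n1 = true  n10 = true  n12 = false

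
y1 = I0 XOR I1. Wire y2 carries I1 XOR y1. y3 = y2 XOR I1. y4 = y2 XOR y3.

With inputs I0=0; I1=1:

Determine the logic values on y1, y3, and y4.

y1 = 1, y3 = 1, y4 = 1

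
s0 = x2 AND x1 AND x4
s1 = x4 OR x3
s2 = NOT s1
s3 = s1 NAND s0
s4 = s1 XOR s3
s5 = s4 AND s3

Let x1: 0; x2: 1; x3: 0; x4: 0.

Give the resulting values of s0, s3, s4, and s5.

s0 = 0; s3 = 1; s4 = 1; s5 = 1

s0 = x2 AND x1 AND x4 = 1 AND 0 AND 0 = 0
s1 = x4 OR x3 = 0 OR 0 = 0
s3 = s1 NAND s0 = 0 NAND 0 = 1
s4 = s1 XOR s3 = 0 XOR 1 = 1
s5 = s4 AND s3 = 1 AND 1 = 1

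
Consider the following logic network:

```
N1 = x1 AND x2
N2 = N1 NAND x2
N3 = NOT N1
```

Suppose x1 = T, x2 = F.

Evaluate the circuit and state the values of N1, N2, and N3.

N1 = F  N2 = T  N3 = T

N1 = x1 AND x2 = T AND F = F
N2 = N1 NAND x2 = F NAND F = T
N3 = NOT N1 = NOT F = T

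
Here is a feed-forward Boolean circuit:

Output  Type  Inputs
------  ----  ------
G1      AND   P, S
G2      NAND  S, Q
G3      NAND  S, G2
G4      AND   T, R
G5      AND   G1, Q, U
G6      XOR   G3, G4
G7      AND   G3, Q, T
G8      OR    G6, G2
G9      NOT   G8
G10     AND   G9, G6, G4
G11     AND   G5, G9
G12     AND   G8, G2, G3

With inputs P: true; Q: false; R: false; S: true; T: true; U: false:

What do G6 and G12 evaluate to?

G2 = S NAND Q = true NAND false = true
G3 = S NAND G2 = true NAND true = false
G4 = T AND R = true AND false = false
G6 = G3 XOR G4 = false XOR false = false
G8 = G6 OR G2 = false OR true = true
G12 = G8 AND G2 AND G3 = true AND true AND false = false

G6 = false, G12 = false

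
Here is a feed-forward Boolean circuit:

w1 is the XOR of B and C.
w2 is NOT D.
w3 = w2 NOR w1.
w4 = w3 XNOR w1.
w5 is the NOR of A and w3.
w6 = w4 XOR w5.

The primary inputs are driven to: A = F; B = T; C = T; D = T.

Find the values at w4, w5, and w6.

w1 = B XOR C = T XOR T = F
w2 = NOT D = NOT T = F
w3 = w2 NOR w1 = F NOR F = T
w4 = w3 XNOR w1 = T XNOR F = F
w5 = A NOR w3 = F NOR T = F
w6 = w4 XOR w5 = F XOR F = F

w4 = F, w5 = F, w6 = F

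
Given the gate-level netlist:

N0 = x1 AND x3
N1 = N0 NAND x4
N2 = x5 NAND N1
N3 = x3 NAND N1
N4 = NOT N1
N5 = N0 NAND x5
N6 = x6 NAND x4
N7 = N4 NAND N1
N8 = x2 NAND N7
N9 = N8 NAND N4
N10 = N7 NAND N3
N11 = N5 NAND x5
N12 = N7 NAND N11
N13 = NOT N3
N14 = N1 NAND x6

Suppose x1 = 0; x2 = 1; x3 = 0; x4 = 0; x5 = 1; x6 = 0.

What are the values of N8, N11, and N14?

N0 = x1 AND x3 = 0 AND 0 = 0
N1 = N0 NAND x4 = 0 NAND 0 = 1
N4 = NOT N1 = NOT 1 = 0
N5 = N0 NAND x5 = 0 NAND 1 = 1
N7 = N4 NAND N1 = 0 NAND 1 = 1
N8 = x2 NAND N7 = 1 NAND 1 = 0
N11 = N5 NAND x5 = 1 NAND 1 = 0
N14 = N1 NAND x6 = 1 NAND 0 = 1

N8 = 0; N11 = 0; N14 = 1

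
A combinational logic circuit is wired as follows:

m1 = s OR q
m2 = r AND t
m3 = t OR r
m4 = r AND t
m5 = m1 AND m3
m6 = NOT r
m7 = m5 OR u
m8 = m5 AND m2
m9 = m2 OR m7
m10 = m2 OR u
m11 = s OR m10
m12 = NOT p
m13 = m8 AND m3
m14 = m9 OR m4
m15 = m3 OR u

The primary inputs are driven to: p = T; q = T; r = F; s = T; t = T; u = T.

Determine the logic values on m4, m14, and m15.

m1 = s OR q = T OR T = T
m2 = r AND t = F AND T = F
m3 = t OR r = T OR F = T
m4 = r AND t = F AND T = F
m5 = m1 AND m3 = T AND T = T
m7 = m5 OR u = T OR T = T
m9 = m2 OR m7 = F OR T = T
m14 = m9 OR m4 = T OR F = T
m15 = m3 OR u = T OR T = T

m4 = F  m14 = T  m15 = T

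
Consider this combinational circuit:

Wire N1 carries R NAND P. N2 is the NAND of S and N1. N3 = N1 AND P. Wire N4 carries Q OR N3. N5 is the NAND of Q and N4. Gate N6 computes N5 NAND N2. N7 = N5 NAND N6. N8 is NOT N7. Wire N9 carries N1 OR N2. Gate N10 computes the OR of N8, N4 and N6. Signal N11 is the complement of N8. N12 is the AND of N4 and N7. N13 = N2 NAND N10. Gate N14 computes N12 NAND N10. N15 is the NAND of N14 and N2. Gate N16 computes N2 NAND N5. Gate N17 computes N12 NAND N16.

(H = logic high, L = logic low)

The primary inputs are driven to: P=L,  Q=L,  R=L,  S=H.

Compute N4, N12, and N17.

N4 = L, N12 = L, N17 = H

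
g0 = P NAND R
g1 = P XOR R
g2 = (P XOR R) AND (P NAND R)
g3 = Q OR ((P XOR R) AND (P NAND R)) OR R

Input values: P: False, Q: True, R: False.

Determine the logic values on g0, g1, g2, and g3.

g0 = False NAND False = True
g1 = False XOR False = False
g2 = (False XOR False) AND (False NAND False) = False
g3 = True OR ((False XOR False) AND (False NAND False)) OR False = True

g0 = True; g1 = False; g2 = False; g3 = True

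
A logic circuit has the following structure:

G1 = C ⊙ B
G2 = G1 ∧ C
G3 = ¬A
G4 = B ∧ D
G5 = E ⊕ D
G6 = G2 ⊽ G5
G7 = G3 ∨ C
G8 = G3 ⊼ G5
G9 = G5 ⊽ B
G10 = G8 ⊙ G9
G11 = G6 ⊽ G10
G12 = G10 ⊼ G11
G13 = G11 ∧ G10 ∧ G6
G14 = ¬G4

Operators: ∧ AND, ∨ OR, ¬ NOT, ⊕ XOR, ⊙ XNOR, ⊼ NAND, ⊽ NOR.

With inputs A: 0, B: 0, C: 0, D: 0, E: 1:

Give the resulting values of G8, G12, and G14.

G8 = 0, G12 = 1, G14 = 1

G1 = C XNOR B = 0 XNOR 0 = 1
G2 = G1 AND C = 1 AND 0 = 0
G3 = NOT A = NOT 0 = 1
G4 = B AND D = 0 AND 0 = 0
G5 = E XOR D = 1 XOR 0 = 1
G6 = G2 NOR G5 = 0 NOR 1 = 0
G8 = G3 NAND G5 = 1 NAND 1 = 0
G9 = G5 NOR B = 1 NOR 0 = 0
G10 = G8 XNOR G9 = 0 XNOR 0 = 1
G11 = G6 NOR G10 = 0 NOR 1 = 0
G12 = G10 NAND G11 = 1 NAND 0 = 1
G14 = NOT G4 = NOT 0 = 1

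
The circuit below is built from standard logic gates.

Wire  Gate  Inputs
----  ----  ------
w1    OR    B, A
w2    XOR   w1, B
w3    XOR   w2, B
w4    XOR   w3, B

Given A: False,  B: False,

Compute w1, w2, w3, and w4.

w1 = B OR A = False OR False = False
w2 = w1 XOR B = False XOR False = False
w3 = w2 XOR B = False XOR False = False
w4 = w3 XOR B = False XOR False = False

w1 = False  w2 = False  w3 = False  w4 = False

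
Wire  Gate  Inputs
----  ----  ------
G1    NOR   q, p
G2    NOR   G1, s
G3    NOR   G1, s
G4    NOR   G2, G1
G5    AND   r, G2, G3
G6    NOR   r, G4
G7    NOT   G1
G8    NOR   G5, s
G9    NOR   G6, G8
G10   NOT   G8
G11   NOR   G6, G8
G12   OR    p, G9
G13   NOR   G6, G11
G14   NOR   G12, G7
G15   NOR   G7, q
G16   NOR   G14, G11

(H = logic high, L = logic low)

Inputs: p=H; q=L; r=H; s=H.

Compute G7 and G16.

G7 = H  G16 = L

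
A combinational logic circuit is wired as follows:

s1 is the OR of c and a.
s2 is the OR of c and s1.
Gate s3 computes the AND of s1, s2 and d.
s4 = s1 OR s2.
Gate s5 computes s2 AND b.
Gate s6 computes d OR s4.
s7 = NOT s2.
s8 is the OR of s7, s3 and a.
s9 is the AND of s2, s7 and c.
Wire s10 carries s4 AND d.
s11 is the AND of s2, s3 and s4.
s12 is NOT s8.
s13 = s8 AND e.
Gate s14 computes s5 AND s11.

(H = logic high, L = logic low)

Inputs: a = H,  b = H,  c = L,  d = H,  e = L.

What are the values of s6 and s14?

s1 = c OR a = L OR H = H
s2 = c OR s1 = L OR H = H
s3 = s1 AND s2 AND d = H AND H AND H = H
s4 = s1 OR s2 = H OR H = H
s5 = s2 AND b = H AND H = H
s6 = d OR s4 = H OR H = H
s11 = s2 AND s3 AND s4 = H AND H AND H = H
s14 = s5 AND s11 = H AND H = H

s6 = H  s14 = H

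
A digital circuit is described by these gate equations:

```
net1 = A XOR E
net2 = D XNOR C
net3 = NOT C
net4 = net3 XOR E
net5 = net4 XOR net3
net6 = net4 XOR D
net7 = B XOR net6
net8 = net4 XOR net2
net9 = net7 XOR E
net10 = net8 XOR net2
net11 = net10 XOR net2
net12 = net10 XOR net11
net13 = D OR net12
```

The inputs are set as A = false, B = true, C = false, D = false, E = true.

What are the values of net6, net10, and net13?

net6 = false, net10 = false, net13 = true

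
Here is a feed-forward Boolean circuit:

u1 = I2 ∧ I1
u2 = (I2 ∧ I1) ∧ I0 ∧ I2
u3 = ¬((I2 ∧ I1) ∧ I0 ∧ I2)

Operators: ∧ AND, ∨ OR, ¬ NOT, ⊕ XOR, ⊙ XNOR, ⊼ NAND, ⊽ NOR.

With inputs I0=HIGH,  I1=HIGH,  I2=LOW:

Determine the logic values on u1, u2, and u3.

u1 = LOW, u2 = LOW, u3 = HIGH

u1 = LOW ∧ HIGH = LOW
u2 = (LOW ∧ HIGH) ∧ HIGH ∧ LOW = LOW
u3 = ¬((LOW ∧ HIGH) ∧ HIGH ∧ LOW) = HIGH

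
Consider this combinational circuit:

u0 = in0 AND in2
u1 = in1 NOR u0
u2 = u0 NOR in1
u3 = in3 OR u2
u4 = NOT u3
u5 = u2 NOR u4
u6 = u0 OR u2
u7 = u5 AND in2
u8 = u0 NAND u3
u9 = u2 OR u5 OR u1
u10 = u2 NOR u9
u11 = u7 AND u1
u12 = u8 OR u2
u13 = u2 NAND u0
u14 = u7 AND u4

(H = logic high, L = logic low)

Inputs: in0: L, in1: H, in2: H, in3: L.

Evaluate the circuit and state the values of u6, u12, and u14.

u6 = L; u12 = H; u14 = L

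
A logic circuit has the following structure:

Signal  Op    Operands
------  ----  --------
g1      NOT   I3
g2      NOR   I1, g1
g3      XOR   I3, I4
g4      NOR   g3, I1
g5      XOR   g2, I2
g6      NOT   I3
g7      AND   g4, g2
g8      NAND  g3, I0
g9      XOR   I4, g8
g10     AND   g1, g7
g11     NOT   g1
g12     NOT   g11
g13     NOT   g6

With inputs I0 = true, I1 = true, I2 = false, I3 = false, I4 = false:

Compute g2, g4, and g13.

g2 = false; g4 = false; g13 = false

g1 = NOT I3 = NOT false = true
g2 = I1 NOR g1 = true NOR true = false
g3 = I3 XOR I4 = false XOR false = false
g4 = g3 NOR I1 = false NOR true = false
g6 = NOT I3 = NOT false = true
g13 = NOT g6 = NOT true = false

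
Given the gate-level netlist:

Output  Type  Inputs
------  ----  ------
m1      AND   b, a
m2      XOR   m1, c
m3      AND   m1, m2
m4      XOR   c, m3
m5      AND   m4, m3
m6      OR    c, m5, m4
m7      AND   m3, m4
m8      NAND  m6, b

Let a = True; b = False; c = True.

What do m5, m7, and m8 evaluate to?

m5 = False; m7 = False; m8 = True

m1 = b AND a = False AND True = False
m2 = m1 XOR c = False XOR True = True
m3 = m1 AND m2 = False AND True = False
m4 = c XOR m3 = True XOR False = True
m5 = m4 AND m3 = True AND False = False
m6 = c OR m5 OR m4 = True OR False OR True = True
m7 = m3 AND m4 = False AND True = False
m8 = m6 NAND b = True NAND False = True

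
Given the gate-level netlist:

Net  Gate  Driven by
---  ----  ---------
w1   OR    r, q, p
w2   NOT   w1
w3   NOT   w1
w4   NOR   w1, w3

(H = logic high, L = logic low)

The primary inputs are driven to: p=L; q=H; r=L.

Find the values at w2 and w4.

w2 = L; w4 = L

w1 = r OR q OR p = L OR H OR L = H
w2 = NOT w1 = NOT H = L
w3 = NOT w1 = NOT H = L
w4 = w1 NOR w3 = H NOR L = L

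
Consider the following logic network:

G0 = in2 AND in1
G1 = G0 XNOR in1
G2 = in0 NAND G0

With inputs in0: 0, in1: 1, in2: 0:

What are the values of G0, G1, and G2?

G0 = 0  G1 = 0  G2 = 1

G0 = in2 AND in1 = 0 AND 1 = 0
G1 = G0 XNOR in1 = 0 XNOR 1 = 0
G2 = in0 NAND G0 = 0 NAND 0 = 1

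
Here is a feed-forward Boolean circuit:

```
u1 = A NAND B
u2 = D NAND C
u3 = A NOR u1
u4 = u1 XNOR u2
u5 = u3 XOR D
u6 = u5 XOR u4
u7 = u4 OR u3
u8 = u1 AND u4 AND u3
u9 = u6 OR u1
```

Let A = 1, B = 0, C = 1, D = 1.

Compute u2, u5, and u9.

u1 = A NAND B = 1 NAND 0 = 1
u2 = D NAND C = 1 NAND 1 = 0
u3 = A NOR u1 = 1 NOR 1 = 0
u4 = u1 XNOR u2 = 1 XNOR 0 = 0
u5 = u3 XOR D = 0 XOR 1 = 1
u6 = u5 XOR u4 = 1 XOR 0 = 1
u9 = u6 OR u1 = 1 OR 1 = 1

u2 = 0, u5 = 1, u9 = 1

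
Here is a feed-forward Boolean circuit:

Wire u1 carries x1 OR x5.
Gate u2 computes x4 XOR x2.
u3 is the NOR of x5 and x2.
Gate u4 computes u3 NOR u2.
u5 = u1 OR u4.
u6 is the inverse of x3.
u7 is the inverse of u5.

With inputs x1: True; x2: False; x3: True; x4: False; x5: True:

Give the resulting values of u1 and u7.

u1 = x1 OR x5 = True OR True = True
u2 = x4 XOR x2 = False XOR False = False
u3 = x5 NOR x2 = True NOR False = False
u4 = u3 NOR u2 = False NOR False = True
u5 = u1 OR u4 = True OR True = True
u7 = NOT u5 = NOT True = False

u1 = True  u7 = False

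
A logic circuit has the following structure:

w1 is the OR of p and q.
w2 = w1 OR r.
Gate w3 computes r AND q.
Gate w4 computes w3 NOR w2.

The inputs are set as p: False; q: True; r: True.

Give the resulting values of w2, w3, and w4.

w2 = True, w3 = True, w4 = False

w1 = p OR q = False OR True = True
w2 = w1 OR r = True OR True = True
w3 = r AND q = True AND True = True
w4 = w3 NOR w2 = True NOR True = False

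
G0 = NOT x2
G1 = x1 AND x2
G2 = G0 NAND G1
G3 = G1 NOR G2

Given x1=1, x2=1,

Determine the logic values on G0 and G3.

G0 = NOT x2 = NOT 1 = 0
G1 = x1 AND x2 = 1 AND 1 = 1
G2 = G0 NAND G1 = 0 NAND 1 = 1
G3 = G1 NOR G2 = 1 NOR 1 = 0

G0 = 0  G3 = 0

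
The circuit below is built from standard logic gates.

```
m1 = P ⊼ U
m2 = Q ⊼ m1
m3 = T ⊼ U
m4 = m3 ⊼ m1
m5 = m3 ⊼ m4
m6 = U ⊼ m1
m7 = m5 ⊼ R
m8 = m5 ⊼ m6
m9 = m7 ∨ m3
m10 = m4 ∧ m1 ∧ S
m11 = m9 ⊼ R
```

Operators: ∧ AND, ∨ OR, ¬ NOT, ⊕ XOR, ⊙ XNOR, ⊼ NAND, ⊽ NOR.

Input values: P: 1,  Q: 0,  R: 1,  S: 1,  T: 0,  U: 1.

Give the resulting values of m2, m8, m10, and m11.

m2 = 1  m8 = 1  m10 = 0  m11 = 0

m1 = P NAND U = 1 NAND 1 = 0
m2 = Q NAND m1 = 0 NAND 0 = 1
m3 = T NAND U = 0 NAND 1 = 1
m4 = m3 NAND m1 = 1 NAND 0 = 1
m5 = m3 NAND m4 = 1 NAND 1 = 0
m6 = U NAND m1 = 1 NAND 0 = 1
m7 = m5 NAND R = 0 NAND 1 = 1
m8 = m5 NAND m6 = 0 NAND 1 = 1
m9 = m7 OR m3 = 1 OR 1 = 1
m10 = m4 AND m1 AND S = 1 AND 0 AND 1 = 0
m11 = m9 NAND R = 1 NAND 1 = 0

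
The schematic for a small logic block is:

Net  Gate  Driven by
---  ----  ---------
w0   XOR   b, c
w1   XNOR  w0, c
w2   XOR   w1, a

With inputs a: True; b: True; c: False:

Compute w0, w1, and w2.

w0 = True, w1 = False, w2 = True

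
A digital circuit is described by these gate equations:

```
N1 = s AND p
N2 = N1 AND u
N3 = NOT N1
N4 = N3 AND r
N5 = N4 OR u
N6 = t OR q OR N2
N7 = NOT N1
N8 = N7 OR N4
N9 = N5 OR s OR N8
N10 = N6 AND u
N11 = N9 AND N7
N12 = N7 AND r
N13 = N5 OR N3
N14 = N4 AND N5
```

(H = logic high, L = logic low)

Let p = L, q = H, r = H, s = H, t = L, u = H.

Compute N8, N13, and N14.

N8 = H, N13 = H, N14 = H

N1 = s AND p = H AND L = L
N3 = NOT N1 = NOT L = H
N4 = N3 AND r = H AND H = H
N5 = N4 OR u = H OR H = H
N7 = NOT N1 = NOT L = H
N8 = N7 OR N4 = H OR H = H
N13 = N5 OR N3 = H OR H = H
N14 = N4 AND N5 = H AND H = H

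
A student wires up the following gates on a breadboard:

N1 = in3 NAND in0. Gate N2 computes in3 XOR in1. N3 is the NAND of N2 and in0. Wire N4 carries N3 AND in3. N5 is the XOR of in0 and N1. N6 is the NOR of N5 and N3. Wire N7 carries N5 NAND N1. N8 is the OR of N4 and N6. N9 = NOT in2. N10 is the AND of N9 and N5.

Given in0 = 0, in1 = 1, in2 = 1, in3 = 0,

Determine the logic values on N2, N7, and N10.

N2 = 1; N7 = 0; N10 = 0

N1 = in3 NAND in0 = 0 NAND 0 = 1
N2 = in3 XOR in1 = 0 XOR 1 = 1
N5 = in0 XOR N1 = 0 XOR 1 = 1
N7 = N5 NAND N1 = 1 NAND 1 = 0
N9 = NOT in2 = NOT 1 = 0
N10 = N9 AND N5 = 0 AND 1 = 0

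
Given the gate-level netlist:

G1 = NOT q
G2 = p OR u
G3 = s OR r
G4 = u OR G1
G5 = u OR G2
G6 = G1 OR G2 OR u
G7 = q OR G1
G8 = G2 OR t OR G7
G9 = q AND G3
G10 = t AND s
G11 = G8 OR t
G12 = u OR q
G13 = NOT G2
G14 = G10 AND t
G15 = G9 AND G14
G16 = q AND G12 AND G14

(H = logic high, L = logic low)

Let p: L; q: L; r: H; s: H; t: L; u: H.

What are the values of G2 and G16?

G2 = p OR u = L OR H = H
G10 = t AND s = L AND H = L
G12 = u OR q = H OR L = H
G14 = G10 AND t = L AND L = L
G16 = q AND G12 AND G14 = L AND H AND L = L

G2 = H, G16 = L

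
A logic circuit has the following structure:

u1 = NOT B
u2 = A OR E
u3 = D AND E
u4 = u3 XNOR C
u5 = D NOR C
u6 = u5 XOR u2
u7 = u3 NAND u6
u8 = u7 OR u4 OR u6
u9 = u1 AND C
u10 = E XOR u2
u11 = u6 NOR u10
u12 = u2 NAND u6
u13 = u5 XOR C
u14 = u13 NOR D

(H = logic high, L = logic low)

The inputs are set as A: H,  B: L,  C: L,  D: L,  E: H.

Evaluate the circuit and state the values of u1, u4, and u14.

u1 = NOT B = NOT L = H
u3 = D AND E = L AND H = L
u4 = u3 XNOR C = L XNOR L = H
u5 = D NOR C = L NOR L = H
u13 = u5 XOR C = H XOR L = H
u14 = u13 NOR D = H NOR L = L

u1 = H, u4 = H, u14 = L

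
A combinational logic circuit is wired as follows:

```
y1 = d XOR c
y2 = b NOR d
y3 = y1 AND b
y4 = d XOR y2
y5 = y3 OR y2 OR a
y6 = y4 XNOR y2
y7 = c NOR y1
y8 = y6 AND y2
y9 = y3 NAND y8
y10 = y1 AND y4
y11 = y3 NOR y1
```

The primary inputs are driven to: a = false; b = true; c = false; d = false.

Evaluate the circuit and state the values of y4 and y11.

y4 = false, y11 = true

y1 = d XOR c = false XOR false = false
y2 = b NOR d = true NOR false = false
y3 = y1 AND b = false AND true = false
y4 = d XOR y2 = false XOR false = false
y11 = y3 NOR y1 = false NOR false = true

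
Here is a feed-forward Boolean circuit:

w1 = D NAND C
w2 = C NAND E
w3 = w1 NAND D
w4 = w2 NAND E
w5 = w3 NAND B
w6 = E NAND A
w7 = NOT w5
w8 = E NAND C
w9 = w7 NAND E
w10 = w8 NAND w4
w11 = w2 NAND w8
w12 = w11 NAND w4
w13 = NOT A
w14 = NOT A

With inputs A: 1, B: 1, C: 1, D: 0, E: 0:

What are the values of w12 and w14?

w2 = C NAND E = 1 NAND 0 = 1
w4 = w2 NAND E = 1 NAND 0 = 1
w8 = E NAND C = 0 NAND 1 = 1
w11 = w2 NAND w8 = 1 NAND 1 = 0
w12 = w11 NAND w4 = 0 NAND 1 = 1
w14 = NOT A = NOT 1 = 0

w12 = 1; w14 = 0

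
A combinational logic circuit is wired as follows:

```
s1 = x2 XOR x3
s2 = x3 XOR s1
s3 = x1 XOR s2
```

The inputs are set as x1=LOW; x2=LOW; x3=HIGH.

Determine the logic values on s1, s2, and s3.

s1 = HIGH, s2 = LOW, s3 = LOW

s1 = x2 XOR x3 = LOW XOR HIGH = HIGH
s2 = x3 XOR s1 = HIGH XOR HIGH = LOW
s3 = x1 XOR s2 = LOW XOR LOW = LOW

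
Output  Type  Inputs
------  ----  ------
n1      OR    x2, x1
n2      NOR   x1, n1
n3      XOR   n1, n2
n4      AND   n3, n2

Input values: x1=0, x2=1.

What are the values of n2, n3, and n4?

n1 = x2 OR x1 = 1 OR 0 = 1
n2 = x1 NOR n1 = 0 NOR 1 = 0
n3 = n1 XOR n2 = 1 XOR 0 = 1
n4 = n3 AND n2 = 1 AND 0 = 0

n2 = 0; n3 = 1; n4 = 0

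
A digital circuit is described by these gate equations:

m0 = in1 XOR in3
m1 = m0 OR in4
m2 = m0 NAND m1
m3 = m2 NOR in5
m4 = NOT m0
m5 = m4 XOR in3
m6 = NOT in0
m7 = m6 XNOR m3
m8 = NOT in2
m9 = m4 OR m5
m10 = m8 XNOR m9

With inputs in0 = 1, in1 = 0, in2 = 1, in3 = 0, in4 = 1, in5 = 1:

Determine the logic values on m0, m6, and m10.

m0 = 0, m6 = 0, m10 = 0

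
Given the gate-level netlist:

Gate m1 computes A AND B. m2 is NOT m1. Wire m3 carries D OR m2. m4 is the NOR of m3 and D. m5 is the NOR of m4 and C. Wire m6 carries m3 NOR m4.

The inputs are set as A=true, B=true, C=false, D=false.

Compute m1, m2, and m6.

m1 = A AND B = true AND true = true
m2 = NOT m1 = NOT true = false
m3 = D OR m2 = false OR false = false
m4 = m3 NOR D = false NOR false = true
m6 = m3 NOR m4 = false NOR true = false

m1 = true; m2 = false; m6 = false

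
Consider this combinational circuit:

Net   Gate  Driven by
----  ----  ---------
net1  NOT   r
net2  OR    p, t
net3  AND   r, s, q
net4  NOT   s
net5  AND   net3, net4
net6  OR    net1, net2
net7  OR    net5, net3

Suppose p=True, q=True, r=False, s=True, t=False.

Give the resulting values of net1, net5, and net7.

net1 = True; net5 = False; net7 = False

net1 = NOT r = NOT False = True
net3 = r AND s AND q = False AND True AND True = False
net4 = NOT s = NOT True = False
net5 = net3 AND net4 = False AND False = False
net7 = net5 OR net3 = False OR False = False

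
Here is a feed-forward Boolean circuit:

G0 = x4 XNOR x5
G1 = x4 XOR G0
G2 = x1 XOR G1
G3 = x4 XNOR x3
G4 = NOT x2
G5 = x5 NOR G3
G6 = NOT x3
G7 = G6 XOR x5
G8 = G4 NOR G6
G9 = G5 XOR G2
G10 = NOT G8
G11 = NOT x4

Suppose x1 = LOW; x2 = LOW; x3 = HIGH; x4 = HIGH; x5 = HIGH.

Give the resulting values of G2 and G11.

G0 = x4 XNOR x5 = HIGH XNOR HIGH = HIGH
G1 = x4 XOR G0 = HIGH XOR HIGH = LOW
G2 = x1 XOR G1 = LOW XOR LOW = LOW
G11 = NOT x4 = NOT HIGH = LOW

G2 = LOW, G11 = LOW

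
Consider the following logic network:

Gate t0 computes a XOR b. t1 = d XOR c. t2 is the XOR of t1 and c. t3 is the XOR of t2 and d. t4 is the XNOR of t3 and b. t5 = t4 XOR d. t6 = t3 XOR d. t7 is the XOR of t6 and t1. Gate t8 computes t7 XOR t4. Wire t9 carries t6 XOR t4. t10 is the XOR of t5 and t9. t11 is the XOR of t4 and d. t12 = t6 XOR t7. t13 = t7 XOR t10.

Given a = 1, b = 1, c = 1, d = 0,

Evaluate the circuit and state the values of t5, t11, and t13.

t5 = 0; t11 = 0; t13 = 1

t1 = d XOR c = 0 XOR 1 = 1
t2 = t1 XOR c = 1 XOR 1 = 0
t3 = t2 XOR d = 0 XOR 0 = 0
t4 = t3 XNOR b = 0 XNOR 1 = 0
t5 = t4 XOR d = 0 XOR 0 = 0
t6 = t3 XOR d = 0 XOR 0 = 0
t7 = t6 XOR t1 = 0 XOR 1 = 1
t9 = t6 XOR t4 = 0 XOR 0 = 0
t10 = t5 XOR t9 = 0 XOR 0 = 0
t11 = t4 XOR d = 0 XOR 0 = 0
t13 = t7 XOR t10 = 1 XOR 0 = 1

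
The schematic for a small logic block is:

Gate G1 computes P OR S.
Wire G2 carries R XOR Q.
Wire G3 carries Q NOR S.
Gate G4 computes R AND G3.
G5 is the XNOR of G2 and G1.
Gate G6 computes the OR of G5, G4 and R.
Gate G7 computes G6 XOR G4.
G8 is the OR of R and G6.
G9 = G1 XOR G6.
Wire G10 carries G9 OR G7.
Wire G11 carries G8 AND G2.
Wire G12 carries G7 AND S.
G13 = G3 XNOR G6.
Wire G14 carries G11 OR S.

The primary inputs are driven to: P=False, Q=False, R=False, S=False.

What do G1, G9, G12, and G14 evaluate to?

G1 = P OR S = False OR False = False
G2 = R XOR Q = False XOR False = False
G3 = Q NOR S = False NOR False = True
G4 = R AND G3 = False AND True = False
G5 = G2 XNOR G1 = False XNOR False = True
G6 = G5 OR G4 OR R = True OR False OR False = True
G7 = G6 XOR G4 = True XOR False = True
G8 = R OR G6 = False OR True = True
G9 = G1 XOR G6 = False XOR True = True
G11 = G8 AND G2 = True AND False = False
G12 = G7 AND S = True AND False = False
G14 = G11 OR S = False OR False = False

G1 = False; G9 = True; G12 = False; G14 = False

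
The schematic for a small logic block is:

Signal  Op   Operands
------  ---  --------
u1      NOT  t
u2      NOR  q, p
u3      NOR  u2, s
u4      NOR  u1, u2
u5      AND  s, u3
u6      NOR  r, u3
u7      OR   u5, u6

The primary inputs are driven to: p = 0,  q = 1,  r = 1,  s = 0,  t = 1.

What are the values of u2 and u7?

u2 = 0, u7 = 0

u2 = q NOR p = 1 NOR 0 = 0
u3 = u2 NOR s = 0 NOR 0 = 1
u5 = s AND u3 = 0 AND 1 = 0
u6 = r NOR u3 = 1 NOR 1 = 0
u7 = u5 OR u6 = 0 OR 0 = 0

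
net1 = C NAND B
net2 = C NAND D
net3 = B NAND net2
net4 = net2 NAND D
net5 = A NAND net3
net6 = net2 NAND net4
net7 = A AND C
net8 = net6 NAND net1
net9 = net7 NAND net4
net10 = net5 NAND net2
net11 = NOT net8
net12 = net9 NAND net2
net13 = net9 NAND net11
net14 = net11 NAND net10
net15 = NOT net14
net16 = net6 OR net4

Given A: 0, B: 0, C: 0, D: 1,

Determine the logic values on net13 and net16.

net13 = 0  net16 = 1

net1 = C NAND B = 0 NAND 0 = 1
net2 = C NAND D = 0 NAND 1 = 1
net4 = net2 NAND D = 1 NAND 1 = 0
net6 = net2 NAND net4 = 1 NAND 0 = 1
net7 = A AND C = 0 AND 0 = 0
net8 = net6 NAND net1 = 1 NAND 1 = 0
net9 = net7 NAND net4 = 0 NAND 0 = 1
net11 = NOT net8 = NOT 0 = 1
net13 = net9 NAND net11 = 1 NAND 1 = 0
net16 = net6 OR net4 = 1 OR 0 = 1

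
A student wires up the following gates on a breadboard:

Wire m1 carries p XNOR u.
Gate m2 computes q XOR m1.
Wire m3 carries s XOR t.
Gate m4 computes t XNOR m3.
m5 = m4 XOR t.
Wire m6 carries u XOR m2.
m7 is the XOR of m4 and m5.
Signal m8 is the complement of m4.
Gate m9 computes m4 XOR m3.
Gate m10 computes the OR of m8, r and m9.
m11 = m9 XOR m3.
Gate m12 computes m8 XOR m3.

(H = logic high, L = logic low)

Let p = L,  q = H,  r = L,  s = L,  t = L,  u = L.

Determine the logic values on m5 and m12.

m5 = H, m12 = L

m3 = s XOR t = L XOR L = L
m4 = t XNOR m3 = L XNOR L = H
m5 = m4 XOR t = H XOR L = H
m8 = NOT m4 = NOT H = L
m12 = m8 XOR m3 = L XOR L = L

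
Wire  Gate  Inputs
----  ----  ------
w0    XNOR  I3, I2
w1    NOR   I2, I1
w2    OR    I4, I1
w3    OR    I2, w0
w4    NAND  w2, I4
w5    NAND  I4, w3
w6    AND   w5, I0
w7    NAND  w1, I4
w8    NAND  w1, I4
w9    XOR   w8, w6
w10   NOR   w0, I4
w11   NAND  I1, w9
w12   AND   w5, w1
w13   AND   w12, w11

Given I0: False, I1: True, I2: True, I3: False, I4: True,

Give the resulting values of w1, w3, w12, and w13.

w1 = False, w3 = True, w12 = False, w13 = False

w0 = I3 XNOR I2 = False XNOR True = False
w1 = I2 NOR I1 = True NOR True = False
w3 = I2 OR w0 = True OR False = True
w5 = I4 NAND w3 = True NAND True = False
w6 = w5 AND I0 = False AND False = False
w8 = w1 NAND I4 = False NAND True = True
w9 = w8 XOR w6 = True XOR False = True
w11 = I1 NAND w9 = True NAND True = False
w12 = w5 AND w1 = False AND False = False
w13 = w12 AND w11 = False AND False = False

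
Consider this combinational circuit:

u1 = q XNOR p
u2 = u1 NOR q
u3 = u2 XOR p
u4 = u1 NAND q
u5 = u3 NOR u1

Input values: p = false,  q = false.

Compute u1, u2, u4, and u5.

u1 = q XNOR p = false XNOR false = true
u2 = u1 NOR q = true NOR false = false
u3 = u2 XOR p = false XOR false = false
u4 = u1 NAND q = true NAND false = true
u5 = u3 NOR u1 = false NOR true = false

u1 = true, u2 = false, u4 = true, u5 = false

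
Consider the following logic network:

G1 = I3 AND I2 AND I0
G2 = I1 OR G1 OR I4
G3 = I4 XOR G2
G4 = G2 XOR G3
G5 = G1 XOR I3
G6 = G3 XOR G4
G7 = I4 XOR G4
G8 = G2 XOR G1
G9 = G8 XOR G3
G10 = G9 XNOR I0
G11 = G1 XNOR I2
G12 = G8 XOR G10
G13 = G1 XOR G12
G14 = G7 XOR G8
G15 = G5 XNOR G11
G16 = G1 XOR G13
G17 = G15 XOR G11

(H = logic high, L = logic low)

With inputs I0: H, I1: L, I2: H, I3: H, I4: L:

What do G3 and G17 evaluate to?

G1 = I3 AND I2 AND I0 = H AND H AND H = H
G2 = I1 OR G1 OR I4 = L OR H OR L = H
G3 = I4 XOR G2 = L XOR H = H
G5 = G1 XOR I3 = H XOR H = L
G11 = G1 XNOR I2 = H XNOR H = H
G15 = G5 XNOR G11 = L XNOR H = L
G17 = G15 XOR G11 = L XOR H = H

G3 = H, G17 = H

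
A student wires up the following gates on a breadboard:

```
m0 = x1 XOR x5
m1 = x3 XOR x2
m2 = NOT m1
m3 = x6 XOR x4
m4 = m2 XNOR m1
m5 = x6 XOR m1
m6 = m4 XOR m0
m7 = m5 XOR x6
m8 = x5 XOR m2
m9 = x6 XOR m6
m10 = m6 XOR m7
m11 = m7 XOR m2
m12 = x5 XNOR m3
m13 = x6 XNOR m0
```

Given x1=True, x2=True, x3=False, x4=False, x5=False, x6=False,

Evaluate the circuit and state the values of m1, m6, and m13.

m0 = x1 XOR x5 = True XOR False = True
m1 = x3 XOR x2 = False XOR True = True
m2 = NOT m1 = NOT True = False
m4 = m2 XNOR m1 = False XNOR True = False
m6 = m4 XOR m0 = False XOR True = True
m13 = x6 XNOR m0 = False XNOR True = False

m1 = True; m6 = True; m13 = False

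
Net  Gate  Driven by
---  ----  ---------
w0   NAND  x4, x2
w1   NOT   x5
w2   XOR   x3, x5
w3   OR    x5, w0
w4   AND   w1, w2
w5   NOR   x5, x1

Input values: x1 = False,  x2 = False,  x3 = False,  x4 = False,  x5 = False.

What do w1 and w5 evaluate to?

w1 = True, w5 = True

w1 = NOT x5 = NOT False = True
w5 = x5 NOR x1 = False NOR False = True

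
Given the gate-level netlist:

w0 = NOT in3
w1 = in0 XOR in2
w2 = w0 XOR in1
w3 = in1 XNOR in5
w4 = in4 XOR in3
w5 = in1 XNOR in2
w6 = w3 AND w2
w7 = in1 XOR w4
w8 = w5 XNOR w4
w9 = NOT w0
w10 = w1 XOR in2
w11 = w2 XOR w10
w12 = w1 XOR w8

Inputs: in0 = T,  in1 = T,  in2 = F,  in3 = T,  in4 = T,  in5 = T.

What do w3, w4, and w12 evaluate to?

w1 = in0 XOR in2 = T XOR F = T
w3 = in1 XNOR in5 = T XNOR T = T
w4 = in4 XOR in3 = T XOR T = F
w5 = in1 XNOR in2 = T XNOR F = F
w8 = w5 XNOR w4 = F XNOR F = T
w12 = w1 XOR w8 = T XOR T = F

w3 = T, w4 = F, w12 = F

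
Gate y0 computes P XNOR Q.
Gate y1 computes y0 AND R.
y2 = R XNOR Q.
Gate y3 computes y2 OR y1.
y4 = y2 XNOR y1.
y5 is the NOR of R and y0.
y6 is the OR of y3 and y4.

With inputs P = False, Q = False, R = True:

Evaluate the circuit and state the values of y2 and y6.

y2 = False, y6 = True

y0 = P XNOR Q = False XNOR False = True
y1 = y0 AND R = True AND True = True
y2 = R XNOR Q = True XNOR False = False
y3 = y2 OR y1 = False OR True = True
y4 = y2 XNOR y1 = False XNOR True = False
y6 = y3 OR y4 = True OR False = True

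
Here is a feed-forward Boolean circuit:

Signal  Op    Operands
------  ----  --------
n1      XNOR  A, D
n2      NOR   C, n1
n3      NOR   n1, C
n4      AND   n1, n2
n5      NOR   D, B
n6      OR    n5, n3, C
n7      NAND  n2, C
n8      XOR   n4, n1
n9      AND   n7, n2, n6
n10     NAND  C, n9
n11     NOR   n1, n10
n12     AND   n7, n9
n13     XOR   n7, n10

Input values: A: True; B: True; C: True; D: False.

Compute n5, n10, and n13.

n1 = A XNOR D = True XNOR False = False
n2 = C NOR n1 = True NOR False = False
n3 = n1 NOR C = False NOR True = False
n5 = D NOR B = False NOR True = False
n6 = n5 OR n3 OR C = False OR False OR True = True
n7 = n2 NAND C = False NAND True = True
n9 = n7 AND n2 AND n6 = True AND False AND True = False
n10 = C NAND n9 = True NAND False = True
n13 = n7 XOR n10 = True XOR True = False

n5 = False  n10 = True  n13 = False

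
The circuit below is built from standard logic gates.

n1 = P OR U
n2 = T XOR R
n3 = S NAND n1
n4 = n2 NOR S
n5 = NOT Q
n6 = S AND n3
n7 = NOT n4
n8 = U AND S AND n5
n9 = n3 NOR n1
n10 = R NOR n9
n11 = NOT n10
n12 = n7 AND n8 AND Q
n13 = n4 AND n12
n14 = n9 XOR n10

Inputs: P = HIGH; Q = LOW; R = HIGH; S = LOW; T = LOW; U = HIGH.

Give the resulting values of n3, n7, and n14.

n3 = HIGH; n7 = HIGH; n14 = LOW

n1 = P OR U = HIGH OR HIGH = HIGH
n2 = T XOR R = LOW XOR HIGH = HIGH
n3 = S NAND n1 = LOW NAND HIGH = HIGH
n4 = n2 NOR S = HIGH NOR LOW = LOW
n7 = NOT n4 = NOT LOW = HIGH
n9 = n3 NOR n1 = HIGH NOR HIGH = LOW
n10 = R NOR n9 = HIGH NOR LOW = LOW
n14 = n9 XOR n10 = LOW XOR LOW = LOW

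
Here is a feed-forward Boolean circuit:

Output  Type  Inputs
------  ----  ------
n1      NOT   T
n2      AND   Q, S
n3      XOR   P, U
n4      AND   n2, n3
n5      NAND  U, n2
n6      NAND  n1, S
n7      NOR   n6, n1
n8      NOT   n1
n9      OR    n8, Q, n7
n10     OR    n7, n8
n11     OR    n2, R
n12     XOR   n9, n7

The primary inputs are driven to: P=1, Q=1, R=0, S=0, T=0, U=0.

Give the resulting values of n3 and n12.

n1 = NOT T = NOT 0 = 1
n3 = P XOR U = 1 XOR 0 = 1
n6 = n1 NAND S = 1 NAND 0 = 1
n7 = n6 NOR n1 = 1 NOR 1 = 0
n8 = NOT n1 = NOT 1 = 0
n9 = n8 OR Q OR n7 = 0 OR 1 OR 0 = 1
n12 = n9 XOR n7 = 1 XOR 0 = 1

n3 = 1  n12 = 1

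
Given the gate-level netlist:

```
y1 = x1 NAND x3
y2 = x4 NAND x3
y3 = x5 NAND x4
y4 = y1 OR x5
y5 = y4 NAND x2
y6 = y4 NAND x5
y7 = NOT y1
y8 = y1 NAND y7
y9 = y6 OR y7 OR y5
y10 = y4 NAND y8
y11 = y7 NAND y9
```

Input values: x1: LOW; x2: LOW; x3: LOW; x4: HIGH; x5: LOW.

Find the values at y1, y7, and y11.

y1 = x1 NAND x3 = LOW NAND LOW = HIGH
y4 = y1 OR x5 = HIGH OR LOW = HIGH
y5 = y4 NAND x2 = HIGH NAND LOW = HIGH
y6 = y4 NAND x5 = HIGH NAND LOW = HIGH
y7 = NOT y1 = NOT HIGH = LOW
y9 = y6 OR y7 OR y5 = HIGH OR LOW OR HIGH = HIGH
y11 = y7 NAND y9 = LOW NAND HIGH = HIGH

y1 = HIGH  y7 = LOW  y11 = HIGH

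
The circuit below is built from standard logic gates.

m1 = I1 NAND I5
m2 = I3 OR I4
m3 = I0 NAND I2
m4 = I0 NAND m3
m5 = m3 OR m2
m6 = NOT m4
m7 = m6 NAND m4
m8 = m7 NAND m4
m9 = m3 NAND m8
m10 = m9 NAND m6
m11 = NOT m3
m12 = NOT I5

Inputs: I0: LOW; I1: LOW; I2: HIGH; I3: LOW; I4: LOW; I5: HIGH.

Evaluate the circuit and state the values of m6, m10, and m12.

m6 = LOW, m10 = HIGH, m12 = LOW

m3 = I0 NAND I2 = LOW NAND HIGH = HIGH
m4 = I0 NAND m3 = LOW NAND HIGH = HIGH
m6 = NOT m4 = NOT HIGH = LOW
m7 = m6 NAND m4 = LOW NAND HIGH = HIGH
m8 = m7 NAND m4 = HIGH NAND HIGH = LOW
m9 = m3 NAND m8 = HIGH NAND LOW = HIGH
m10 = m9 NAND m6 = HIGH NAND LOW = HIGH
m12 = NOT I5 = NOT HIGH = LOW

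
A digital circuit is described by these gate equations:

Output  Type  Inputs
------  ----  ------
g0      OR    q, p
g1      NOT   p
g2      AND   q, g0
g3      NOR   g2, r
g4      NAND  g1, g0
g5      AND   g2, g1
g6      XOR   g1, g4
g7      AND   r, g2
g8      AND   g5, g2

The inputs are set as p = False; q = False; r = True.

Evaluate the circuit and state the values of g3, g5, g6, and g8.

g0 = q OR p = False OR False = False
g1 = NOT p = NOT False = True
g2 = q AND g0 = False AND False = False
g3 = g2 NOR r = False NOR True = False
g4 = g1 NAND g0 = True NAND False = True
g5 = g2 AND g1 = False AND True = False
g6 = g1 XOR g4 = True XOR True = False
g8 = g5 AND g2 = False AND False = False

g3 = False, g5 = False, g6 = False, g8 = False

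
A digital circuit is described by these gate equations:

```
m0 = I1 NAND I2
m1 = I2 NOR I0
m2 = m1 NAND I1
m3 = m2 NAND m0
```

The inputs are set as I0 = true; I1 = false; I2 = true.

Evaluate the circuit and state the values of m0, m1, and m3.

m0 = true, m1 = false, m3 = false

m0 = I1 NAND I2 = false NAND true = true
m1 = I2 NOR I0 = true NOR true = false
m2 = m1 NAND I1 = false NAND false = true
m3 = m2 NAND m0 = true NAND true = false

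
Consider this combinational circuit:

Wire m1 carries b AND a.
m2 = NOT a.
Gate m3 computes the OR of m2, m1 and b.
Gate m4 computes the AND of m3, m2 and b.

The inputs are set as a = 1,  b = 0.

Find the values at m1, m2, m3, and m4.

m1 = 0  m2 = 0  m3 = 0  m4 = 0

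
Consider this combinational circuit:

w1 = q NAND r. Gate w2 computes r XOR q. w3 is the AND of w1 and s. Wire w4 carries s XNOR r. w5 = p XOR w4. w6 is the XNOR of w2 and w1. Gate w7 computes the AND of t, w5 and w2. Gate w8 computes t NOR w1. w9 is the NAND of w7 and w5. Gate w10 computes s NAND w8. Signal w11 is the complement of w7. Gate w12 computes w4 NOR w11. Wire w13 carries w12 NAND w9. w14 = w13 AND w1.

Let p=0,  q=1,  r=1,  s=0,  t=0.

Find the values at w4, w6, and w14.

w4 = 0  w6 = 1  w14 = 0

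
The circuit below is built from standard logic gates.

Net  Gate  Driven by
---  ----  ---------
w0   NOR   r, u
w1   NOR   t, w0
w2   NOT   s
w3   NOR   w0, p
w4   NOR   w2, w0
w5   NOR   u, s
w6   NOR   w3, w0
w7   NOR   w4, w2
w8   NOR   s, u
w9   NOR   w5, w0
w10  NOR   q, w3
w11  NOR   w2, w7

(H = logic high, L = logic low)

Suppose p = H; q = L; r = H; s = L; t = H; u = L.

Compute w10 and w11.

w10 = H, w11 = L

w0 = r NOR u = H NOR L = L
w2 = NOT s = NOT L = H
w3 = w0 NOR p = L NOR H = L
w4 = w2 NOR w0 = H NOR L = L
w7 = w4 NOR w2 = L NOR H = L
w10 = q NOR w3 = L NOR L = H
w11 = w2 NOR w7 = H NOR L = L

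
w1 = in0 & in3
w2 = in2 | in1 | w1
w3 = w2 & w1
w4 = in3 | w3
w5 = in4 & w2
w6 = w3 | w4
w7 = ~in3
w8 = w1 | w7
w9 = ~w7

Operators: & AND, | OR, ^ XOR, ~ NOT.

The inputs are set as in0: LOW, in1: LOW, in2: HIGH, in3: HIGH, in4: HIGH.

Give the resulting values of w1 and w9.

w1 = LOW; w9 = HIGH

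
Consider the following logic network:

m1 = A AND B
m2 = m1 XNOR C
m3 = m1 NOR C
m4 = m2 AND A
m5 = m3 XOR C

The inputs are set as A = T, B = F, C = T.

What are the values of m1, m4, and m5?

m1 = A AND B = T AND F = F
m2 = m1 XNOR C = F XNOR T = F
m3 = m1 NOR C = F NOR T = F
m4 = m2 AND A = F AND T = F
m5 = m3 XOR C = F XOR T = T

m1 = F  m4 = F  m5 = T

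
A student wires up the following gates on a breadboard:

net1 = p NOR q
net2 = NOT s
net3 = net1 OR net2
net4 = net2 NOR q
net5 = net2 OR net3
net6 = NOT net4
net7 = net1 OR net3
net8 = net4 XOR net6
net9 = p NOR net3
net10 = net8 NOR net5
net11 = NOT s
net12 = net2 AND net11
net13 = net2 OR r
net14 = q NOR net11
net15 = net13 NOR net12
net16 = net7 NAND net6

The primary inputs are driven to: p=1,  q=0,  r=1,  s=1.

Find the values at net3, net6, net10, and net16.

net3 = 0  net6 = 0  net10 = 0  net16 = 1

net1 = p NOR q = 1 NOR 0 = 0
net2 = NOT s = NOT 1 = 0
net3 = net1 OR net2 = 0 OR 0 = 0
net4 = net2 NOR q = 0 NOR 0 = 1
net5 = net2 OR net3 = 0 OR 0 = 0
net6 = NOT net4 = NOT 1 = 0
net7 = net1 OR net3 = 0 OR 0 = 0
net8 = net4 XOR net6 = 1 XOR 0 = 1
net10 = net8 NOR net5 = 1 NOR 0 = 0
net16 = net7 NAND net6 = 0 NAND 0 = 1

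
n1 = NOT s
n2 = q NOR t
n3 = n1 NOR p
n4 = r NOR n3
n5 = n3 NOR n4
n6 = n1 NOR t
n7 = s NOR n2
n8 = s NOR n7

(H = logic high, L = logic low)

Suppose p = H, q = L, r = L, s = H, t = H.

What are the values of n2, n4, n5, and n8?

n2 = L  n4 = H  n5 = L  n8 = L

n1 = NOT s = NOT H = L
n2 = q NOR t = L NOR H = L
n3 = n1 NOR p = L NOR H = L
n4 = r NOR n3 = L NOR L = H
n5 = n3 NOR n4 = L NOR H = L
n7 = s NOR n2 = H NOR L = L
n8 = s NOR n7 = H NOR L = L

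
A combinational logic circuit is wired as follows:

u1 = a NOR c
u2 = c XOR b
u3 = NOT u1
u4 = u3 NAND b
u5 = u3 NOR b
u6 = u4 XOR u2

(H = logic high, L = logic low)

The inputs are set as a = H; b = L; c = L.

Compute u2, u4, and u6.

u2 = L, u4 = H, u6 = H

u1 = a NOR c = H NOR L = L
u2 = c XOR b = L XOR L = L
u3 = NOT u1 = NOT L = H
u4 = u3 NAND b = H NAND L = H
u6 = u4 XOR u2 = H XOR L = H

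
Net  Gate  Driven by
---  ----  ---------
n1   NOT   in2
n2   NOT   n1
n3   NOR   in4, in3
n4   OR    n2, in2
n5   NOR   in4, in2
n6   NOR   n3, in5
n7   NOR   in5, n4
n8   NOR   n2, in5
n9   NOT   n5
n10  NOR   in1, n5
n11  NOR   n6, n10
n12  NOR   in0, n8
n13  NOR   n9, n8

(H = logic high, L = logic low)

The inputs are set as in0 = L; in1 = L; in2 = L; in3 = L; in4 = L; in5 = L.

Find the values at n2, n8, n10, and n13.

n2 = L; n8 = H; n10 = L; n13 = L

n1 = NOT in2 = NOT L = H
n2 = NOT n1 = NOT H = L
n5 = in4 NOR in2 = L NOR L = H
n8 = n2 NOR in5 = L NOR L = H
n9 = NOT n5 = NOT H = L
n10 = in1 NOR n5 = L NOR H = L
n13 = n9 NOR n8 = L NOR H = L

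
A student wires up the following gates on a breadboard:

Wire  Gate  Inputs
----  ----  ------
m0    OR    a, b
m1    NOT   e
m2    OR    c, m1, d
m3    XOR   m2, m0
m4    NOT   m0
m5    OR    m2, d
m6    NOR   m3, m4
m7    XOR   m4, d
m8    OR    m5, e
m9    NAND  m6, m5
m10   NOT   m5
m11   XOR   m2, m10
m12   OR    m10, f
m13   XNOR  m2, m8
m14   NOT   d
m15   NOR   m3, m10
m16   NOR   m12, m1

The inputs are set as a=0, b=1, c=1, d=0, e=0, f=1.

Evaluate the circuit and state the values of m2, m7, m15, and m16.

m0 = a OR b = 0 OR 1 = 1
m1 = NOT e = NOT 0 = 1
m2 = c OR m1 OR d = 1 OR 1 OR 0 = 1
m3 = m2 XOR m0 = 1 XOR 1 = 0
m4 = NOT m0 = NOT 1 = 0
m5 = m2 OR d = 1 OR 0 = 1
m7 = m4 XOR d = 0 XOR 0 = 0
m10 = NOT m5 = NOT 1 = 0
m12 = m10 OR f = 0 OR 1 = 1
m15 = m3 NOR m10 = 0 NOR 0 = 1
m16 = m12 NOR m1 = 1 NOR 1 = 0

m2 = 1  m7 = 0  m15 = 1  m16 = 0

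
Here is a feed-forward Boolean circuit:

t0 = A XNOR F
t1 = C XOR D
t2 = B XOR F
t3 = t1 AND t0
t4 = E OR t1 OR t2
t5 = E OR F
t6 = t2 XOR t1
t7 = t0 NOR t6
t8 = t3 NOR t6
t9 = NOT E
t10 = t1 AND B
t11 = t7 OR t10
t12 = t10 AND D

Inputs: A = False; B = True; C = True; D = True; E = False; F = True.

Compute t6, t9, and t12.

t6 = False; t9 = True; t12 = False

t1 = C XOR D = True XOR True = False
t2 = B XOR F = True XOR True = False
t6 = t2 XOR t1 = False XOR False = False
t9 = NOT E = NOT False = True
t10 = t1 AND B = False AND True = False
t12 = t10 AND D = False AND True = False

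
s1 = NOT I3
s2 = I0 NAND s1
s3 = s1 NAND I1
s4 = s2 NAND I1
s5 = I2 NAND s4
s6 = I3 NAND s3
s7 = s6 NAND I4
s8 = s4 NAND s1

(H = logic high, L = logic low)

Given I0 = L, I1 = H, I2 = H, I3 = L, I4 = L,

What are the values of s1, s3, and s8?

s1 = H, s3 = L, s8 = H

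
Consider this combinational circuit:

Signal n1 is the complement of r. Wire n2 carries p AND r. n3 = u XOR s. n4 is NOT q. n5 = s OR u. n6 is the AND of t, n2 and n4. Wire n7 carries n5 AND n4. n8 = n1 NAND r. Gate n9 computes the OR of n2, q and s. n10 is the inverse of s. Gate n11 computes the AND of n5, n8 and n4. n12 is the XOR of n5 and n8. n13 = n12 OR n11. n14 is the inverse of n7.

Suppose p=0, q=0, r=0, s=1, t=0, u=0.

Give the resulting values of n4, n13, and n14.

n1 = NOT r = NOT 0 = 1
n4 = NOT q = NOT 0 = 1
n5 = s OR u = 1 OR 0 = 1
n7 = n5 AND n4 = 1 AND 1 = 1
n8 = n1 NAND r = 1 NAND 0 = 1
n11 = n5 AND n8 AND n4 = 1 AND 1 AND 1 = 1
n12 = n5 XOR n8 = 1 XOR 1 = 0
n13 = n12 OR n11 = 0 OR 1 = 1
n14 = NOT n7 = NOT 1 = 0

n4 = 1, n13 = 1, n14 = 0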